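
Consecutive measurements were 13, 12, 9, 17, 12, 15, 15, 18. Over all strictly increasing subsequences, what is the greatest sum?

54

Let S[i] be the best sum of a strictly increasing subsequence ending at i:
i:      1  2  3  4  5  6  7  8
a[i]:  13 12  9 17 12 15 15 18
S:     13 12  9 30 21 36 36 54
Maximum is 54 (e.g. 9 + 12 + 15 + 18).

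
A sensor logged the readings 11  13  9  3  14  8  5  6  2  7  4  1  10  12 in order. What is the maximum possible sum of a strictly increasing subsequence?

Let S[i] be the best sum of a strictly increasing subsequence ending at i:
i:      1  2  3  4  5  6  7  8  9 10 11 12 13 14
a[i]:  11 13  9  3 14  8  5  6  2  7  4  1 10 12
S:     11 24  9  3 38 11  8 14  2 21  7  1 31 43
Maximum is 43 (e.g. 3 + 5 + 6 + 7 + 10 + 12).

43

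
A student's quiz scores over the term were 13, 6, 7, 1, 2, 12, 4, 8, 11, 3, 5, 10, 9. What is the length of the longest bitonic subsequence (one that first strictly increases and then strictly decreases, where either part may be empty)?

7

inc[i] = longest strictly increasing subsequence ending at i; dec[i] = longest strictly decreasing subsequence starting at i:
i:      1  2  3  4  5  6  7  8  9 10 11 12 13
a[i]:  13  6  7  1  2 12  4  8 11  3  5 10  9
inc:    1  1  2  1  2  3  3  4  5  3  4  5  5
dec:    5  3  3  1  1  4  2  2  3  1  1  2  1
Best peak at i=9 (value 11): inc=5, dec=3, length 5+3−1 = 7.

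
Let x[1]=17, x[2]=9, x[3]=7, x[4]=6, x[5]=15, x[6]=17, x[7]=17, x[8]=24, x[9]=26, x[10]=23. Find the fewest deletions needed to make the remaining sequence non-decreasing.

4

Fewest deletions = n − (longest non-decreasing subsequence).
Patience tails:
17 → extends → [17]
9 → replaces 17 → [9]
7 → replaces 9 → [7]
6 → replaces 7 → [6]
15 → extends → [6, 15]
17 → extends → [6, 15, 17]
17 → extends → [6, 15, 17, 17]
24 → extends → [6, 15, 17, 17, 24]
26 → extends → [6, 15, 17, 17, 24, 26]
23 → replaces 24 → [6, 15, 17, 17, 23, 26]
Longest non-decreasing subsequence has length 6, so deletions = 10 − 6 = 4.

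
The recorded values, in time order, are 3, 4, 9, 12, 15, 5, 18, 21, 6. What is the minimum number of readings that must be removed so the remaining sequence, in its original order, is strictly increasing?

Fewest deletions = n − (longest strictly increasing subsequence).
i:      1  2  3  4  5  6  7  8  9
a[i]:   3  4  9 12 15  5 18 21  6
dp:     1  2  3  4  5  3  6  7  4
max dp = 7, so deletions = 9 − 7 = 2.

2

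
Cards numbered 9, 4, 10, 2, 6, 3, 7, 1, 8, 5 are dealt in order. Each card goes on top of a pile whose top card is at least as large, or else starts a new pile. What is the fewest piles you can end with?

4

Place each on the leftmost legal pile:
9 → new pile 1 (tops now [9])
4 → pile 1 (tops now [4])
10 → new pile 2 (tops now [4, 10])
2 → pile 1 (tops now [2, 10])
6 → pile 2 (tops now [2, 6])
3 → pile 2 (tops now [2, 3])
7 → new pile 3 (tops now [2, 3, 7])
1 → pile 1 (tops now [1, 3, 7])
8 → new pile 4 (tops now [1, 3, 7, 8])
5 → pile 3 (tops now [1, 3, 5, 8])
Four piles.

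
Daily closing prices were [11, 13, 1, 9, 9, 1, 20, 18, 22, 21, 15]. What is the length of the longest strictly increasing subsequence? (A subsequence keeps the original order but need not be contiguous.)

Track the smallest tail for each achievable length (strict):
11 → extends → [11]
13 → extends → [11, 13]
1 → replaces 11 → [1, 13]
9 → replaces 13 → [1, 9]
9 → already a tail → [1, 9]
1 → already a tail → [1, 9]
20 → extends → [1, 9, 20]
18 → replaces 20 → [1, 9, 18]
22 → extends → [1, 9, 18, 22]
21 → replaces 22 → [1, 9, 18, 21]
15 → replaces 18 → [1, 9, 15, 21]
Four tails, so the longest strictly increasing subsequence has length 4 (e.g. 11, 13, 20, 22).

4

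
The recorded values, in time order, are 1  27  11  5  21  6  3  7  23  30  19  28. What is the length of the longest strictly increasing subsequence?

6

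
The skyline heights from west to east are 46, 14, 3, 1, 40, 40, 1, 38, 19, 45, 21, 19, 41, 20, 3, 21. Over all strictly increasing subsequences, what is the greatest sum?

Let S[i] be the best sum of a strictly increasing subsequence ending at i:
i:      1  2  3  4  5  6  7  8  9 10 11 12 13 14 15 16
a[i]:  46 14  3  1 40 40  1 38 19 45 21 19 41 20  3 21
S:     46 14  3  1 54 54  1 52 33 99 54 33 95 53  4 74
Maximum is 99 (e.g. 14 + 40 + 45).

99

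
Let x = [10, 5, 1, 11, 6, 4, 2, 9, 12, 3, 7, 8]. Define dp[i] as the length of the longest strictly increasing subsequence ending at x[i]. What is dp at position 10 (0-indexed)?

dp[i] = 1 + max{dp[j] : j<i, x[j]<x[i]} (or 1 if no such j):
i:      0  1  2  3  4  5  6  7  8  9 10 11
x[i]:  10  5  1 11  6  4  2  9 12  3  7  8
dp:     1  1  1  2  2  2  2  3  4  3  4  5
At index 10 the value is 4.

4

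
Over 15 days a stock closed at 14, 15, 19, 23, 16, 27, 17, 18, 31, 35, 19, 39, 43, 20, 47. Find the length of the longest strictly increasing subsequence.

10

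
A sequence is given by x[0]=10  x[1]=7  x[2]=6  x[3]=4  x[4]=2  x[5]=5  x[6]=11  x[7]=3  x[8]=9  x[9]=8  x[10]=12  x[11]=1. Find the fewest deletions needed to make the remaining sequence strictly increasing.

Fewest deletions = n − (longest strictly increasing subsequence).
i:      0  1  2  3  4  5  6  7  8  9 10 11
x[i]:  10  7  6  4  2  5 11  3  9  8 12  1
dp:     1  1  1  1  1  2  3  2  3  3  4  1
max dp = 4, so deletions = 12 − 4 = 8.

8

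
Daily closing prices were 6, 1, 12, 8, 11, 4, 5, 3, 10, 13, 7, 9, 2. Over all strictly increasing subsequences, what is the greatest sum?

38

Let S[i] be the best sum of a strictly increasing subsequence ending at i:
i:      1  2  3  4  5  6  7  8  9 10 11 12 13
a[i]:   6  1 12  8 11  4  5  3 10 13  7  9  2
S:      6  1 18 14 25  5 10  4 24 38 17 26  3
Maximum is 38 (e.g. 6 + 8 + 11 + 13).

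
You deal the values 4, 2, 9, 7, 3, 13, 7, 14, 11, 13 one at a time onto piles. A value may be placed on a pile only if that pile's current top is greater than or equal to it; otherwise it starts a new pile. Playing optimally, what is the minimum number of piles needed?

5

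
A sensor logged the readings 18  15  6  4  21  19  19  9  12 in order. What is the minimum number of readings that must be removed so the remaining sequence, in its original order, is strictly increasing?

Fewest deletions = n − (longest strictly increasing subsequence).
i:      1  2  3  4  5  6  7  8  9
a[i]:  18 15  6  4 21 19 19  9 12
dp:     1  1  1  1  2  2  2  2  3
max dp = 3, so deletions = 9 − 3 = 6.

6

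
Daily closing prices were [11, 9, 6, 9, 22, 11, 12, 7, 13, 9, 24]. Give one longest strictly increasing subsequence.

6, 9, 11, 12, 13, 24

Patience tails give the LIS length; then backtrack through the dp parents:
11 → extends → [11]
9 → replaces 11 → [9]
6 → replaces 9 → [6]
9 → extends → [6, 9]
22 → extends → [6, 9, 22]
11 → replaces 22 → [6, 9, 11]
12 → extends → [6, 9, 11, 12]
7 → replaces 9 → [6, 7, 11, 12]
13 → extends → [6, 7, 11, 12, 13]
9 → replaces 11 → [6, 7, 9, 12, 13]
24 → extends → [6, 7, 9, 12, 13, 24]
Length 6; one witness is 6, 9, 11, 12, 13, 24.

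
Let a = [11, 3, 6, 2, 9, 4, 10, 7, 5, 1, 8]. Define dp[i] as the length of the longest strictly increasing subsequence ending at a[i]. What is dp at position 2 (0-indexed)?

dp[i] = 1 + max{dp[j] : j<i, a[j]<a[i]} (or 1 if no such j):
i:      0  1  2  3  4  5  6  7  8  9 10
a[i]:  11  3  6  2  9  4 10  7  5  1  8
dp:     1  1  2  1  3  2  4  3  3  1  4
At index 2 the value is 2.

2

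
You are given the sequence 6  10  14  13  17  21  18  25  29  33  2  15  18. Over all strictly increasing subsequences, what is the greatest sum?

Let S[i] be the best sum of a strictly increasing subsequence ending at i:
i:       1   2   3   4   5   6   7   8   9  10  11  12  13
a[i]:    6  10  14  13  17  21  18  25  29  33   2  15  18
S:       6  16  30  29  47  68  65  93 122 155   2  45  65
Maximum is 155 (e.g. 6 + 10 + 14 + 17 + 21 + 25 + 29 + 33).

155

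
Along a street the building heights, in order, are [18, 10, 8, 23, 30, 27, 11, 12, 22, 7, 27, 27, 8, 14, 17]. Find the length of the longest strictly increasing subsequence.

Let dp[i] be the length of the longest such subsequence ending at index i:
i:      1  2  3  4  5  6  7  8  9 10 11 12 13 14 15
a[i]:  18 10  8 23 30 27 11 12 22  7 27 27  8 14 17
dp:     1  1  1  2  3  3  2  3  4  1  5  5  2  4  5
Maximum dp value is 5.

5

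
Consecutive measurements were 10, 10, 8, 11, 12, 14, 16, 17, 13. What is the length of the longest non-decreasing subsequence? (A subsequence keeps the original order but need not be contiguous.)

7

Track the smallest tail for each achievable length (allowing ties):
10 → extends → [10]
10 → extends → [10, 10]
8 → replaces 10 → [8, 10]
11 → extends → [8, 10, 11]
12 → extends → [8, 10, 11, 12]
14 → extends → [8, 10, 11, 12, 14]
16 → extends → [8, 10, 11, 12, 14, 16]
17 → extends → [8, 10, 11, 12, 14, 16, 17]
13 → replaces 14 → [8, 10, 11, 12, 13, 16, 17]
Seven tails, so the longest non-decreasing subsequence has length 7 (e.g. 10, 10, 11, 12, 14, 16, 17).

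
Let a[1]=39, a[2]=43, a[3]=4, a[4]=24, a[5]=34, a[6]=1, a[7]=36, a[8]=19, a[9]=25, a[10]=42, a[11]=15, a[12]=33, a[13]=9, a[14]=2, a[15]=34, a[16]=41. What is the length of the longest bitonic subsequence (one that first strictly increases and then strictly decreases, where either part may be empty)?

inc[i] = longest strictly increasing subsequence ending at i; dec[i] = longest strictly decreasing subsequence starting at i:
i:      1  2  3  4  5  6  7  8  9 10 11 12 13 14 15 16
a[i]:  39 43  4 24 34  1 36 19 25 42 15 33  9  2 34 41
inc:    1  2  1  2  3  1  4  2  3  5  2  4  2  2  5  6
dec:    6  6  2  5  5  1  5  4  4  4  3  3  2  1  1  1
Best peak at i=7 (value 36): inc=4, dec=5, length 4+5−1 = 8.

8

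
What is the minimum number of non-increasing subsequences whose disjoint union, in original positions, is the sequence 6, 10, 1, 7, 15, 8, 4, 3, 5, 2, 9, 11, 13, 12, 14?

7

The minimum number of non-increasing subsequences covering a sequence equals the length of its longest strictly increasing subsequence.
LIS length is 7 (e.g. 6, 7, 8, 9, 11, 13, 14), so 7 piles are needed.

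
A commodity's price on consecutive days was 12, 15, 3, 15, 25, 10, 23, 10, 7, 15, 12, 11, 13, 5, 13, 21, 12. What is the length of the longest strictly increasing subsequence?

Let dp[i] be the length of the longest such subsequence ending at index i:
i:      1  2  3  4  5  6  7  8  9 10 11 12 13 14 15 16 17
a[i]:  12 15  3 15 25 10 23 10  7 15 12 11 13  5 13 21 12
dp:     1  2  1  2  3  2  3  2  2  3  3  3  4  2  4  5  4
Maximum dp value is 5.

5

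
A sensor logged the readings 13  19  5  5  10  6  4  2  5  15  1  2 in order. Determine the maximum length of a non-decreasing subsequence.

Let dp[i] be the length of the longest such subsequence ending at index i:
i:      1  2  3  4  5  6  7  8  9 10 11 12
a[i]:  13 19  5  5 10  6  4  2  5 15  1  2
dp:     1  2  1  2  3  3  1  1  3  4  1  2
Maximum dp value is 4.

4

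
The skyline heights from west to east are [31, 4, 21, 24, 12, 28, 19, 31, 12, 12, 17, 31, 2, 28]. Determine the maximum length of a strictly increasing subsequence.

Let dp[i] be the length of the longest such subsequence ending at index i:
i:      1  2  3  4  5  6  7  8  9 10 11 12 13 14
a[i]:  31  4 21 24 12 28 19 31 12 12 17 31  2 28
dp:     1  1  2  3  2  4  3  5  2  2  3  5  1  4
Maximum dp value is 5.

5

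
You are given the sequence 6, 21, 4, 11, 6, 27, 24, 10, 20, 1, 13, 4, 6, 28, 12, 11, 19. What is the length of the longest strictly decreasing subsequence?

6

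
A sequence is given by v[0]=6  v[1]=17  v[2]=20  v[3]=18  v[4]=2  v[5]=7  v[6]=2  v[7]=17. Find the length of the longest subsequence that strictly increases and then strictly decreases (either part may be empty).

6

inc[i] = longest strictly increasing subsequence ending at i; dec[i] = longest strictly decreasing subsequence starting at i:
i:      0  1  2  3  4  5  6  7
v[i]:   6 17 20 18  2  7  2 17
inc:    1  2  3  3  1  2  1  3
dec:    2  3  4  3  1  2  1  1
Best peak at i=2 (value 20): inc=3, dec=4, length 3+4−1 = 6.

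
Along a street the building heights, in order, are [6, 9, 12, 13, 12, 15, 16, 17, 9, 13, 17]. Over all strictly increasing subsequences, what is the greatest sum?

88

Let S[i] be the best sum of a strictly increasing subsequence ending at i:
i:      1  2  3  4  5  6  7  8  9 10 11
a[i]:   6  9 12 13 12 15 16 17  9 13 17
S:      6 15 27 40 27 55 71 88 15 40 88
Maximum is 88 (e.g. 6 + 9 + 12 + 13 + 15 + 16 + 17).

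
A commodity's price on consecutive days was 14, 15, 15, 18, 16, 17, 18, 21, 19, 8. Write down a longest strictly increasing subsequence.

Patience tails give the LIS length; then backtrack through the dp parents:
14 → extends → [14]
15 → extends → [14, 15]
15 → already a tail → [14, 15]
18 → extends → [14, 15, 18]
16 → replaces 18 → [14, 15, 16]
17 → extends → [14, 15, 16, 17]
18 → extends → [14, 15, 16, 17, 18]
21 → extends → [14, 15, 16, 17, 18, 21]
19 → replaces 21 → [14, 15, 16, 17, 18, 19]
8 → replaces 14 → [8, 15, 16, 17, 18, 19]
Length 6; one witness is 14, 15, 16, 17, 18, 21.

14, 15, 16, 17, 18, 21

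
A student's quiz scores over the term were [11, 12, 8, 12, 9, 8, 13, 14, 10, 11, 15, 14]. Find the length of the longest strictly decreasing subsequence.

Negate each value so 'decreasing' becomes 'increasing', then run patience tails on the negated sequence:
-11 → extends → [-11]
-12 → replaces -11 → [-12]
-8 → extends → [-12, -8]
-12 → already a tail → [-12, -8]
-9 → replaces -8 → [-12, -9]
-8 → extends → [-12, -9, -8]
-13 → replaces -12 → [-13, -9, -8]
-14 → replaces -13 → [-14, -9, -8]
-10 → replaces -9 → [-14, -10, -8]
-11 → replaces -10 → [-14, -11, -8]
-15 → replaces -14 → [-15, -11, -8]
-14 → replaces -11 → [-15, -14, -8]
Three tails, so the longest strictly decreasing subsequence of the original has length 3.

3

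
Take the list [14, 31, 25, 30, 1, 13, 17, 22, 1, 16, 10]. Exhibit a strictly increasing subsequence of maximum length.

1, 13, 17, 22

Patience tails give the LIS length; then backtrack through the dp parents:
14 → extends → [14]
31 → extends → [14, 31]
25 → replaces 31 → [14, 25]
30 → extends → [14, 25, 30]
1 → replaces 14 → [1, 25, 30]
13 → replaces 25 → [1, 13, 30]
17 → replaces 30 → [1, 13, 17]
22 → extends → [1, 13, 17, 22]
1 → already a tail → [1, 13, 17, 22]
16 → replaces 17 → [1, 13, 16, 22]
10 → replaces 13 → [1, 10, 16, 22]
Length 4; one witness is 1, 13, 17, 22.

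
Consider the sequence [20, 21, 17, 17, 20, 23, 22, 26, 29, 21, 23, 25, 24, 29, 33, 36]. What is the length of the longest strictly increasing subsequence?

8

Track the smallest tail for each achievable length (strict):
20 → extends → [20]
21 → extends → [20, 21]
17 → replaces 20 → [17, 21]
17 → already a tail → [17, 21]
20 → replaces 21 → [17, 20]
23 → extends → [17, 20, 23]
22 → replaces 23 → [17, 20, 22]
26 → extends → [17, 20, 22, 26]
29 → extends → [17, 20, 22, 26, 29]
21 → replaces 22 → [17, 20, 21, 26, 29]
23 → replaces 26 → [17, 20, 21, 23, 29]
25 → replaces 29 → [17, 20, 21, 23, 25]
24 → replaces 25 → [17, 20, 21, 23, 24]
29 → extends → [17, 20, 21, 23, 24, 29]
33 → extends → [17, 20, 21, 23, 24, 29, 33]
36 → extends → [17, 20, 21, 23, 24, 29, 33, 36]
Eight tails, so the longest strictly increasing subsequence has length 8 (e.g. 20, 21, 22, 23, 25, 29, 33, 36).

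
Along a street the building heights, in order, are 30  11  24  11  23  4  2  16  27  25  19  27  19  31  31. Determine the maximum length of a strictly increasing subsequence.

Let dp[i] be the length of the longest such subsequence ending at index i:
i:      1  2  3  4  5  6  7  8  9 10 11 12 13 14 15
a[i]:  30 11 24 11 23  4  2 16 27 25 19 27 19 31 31
dp:     1  1  2  1  2  1  1  2  3  3  3  4  3  5  5
Maximum dp value is 5.

5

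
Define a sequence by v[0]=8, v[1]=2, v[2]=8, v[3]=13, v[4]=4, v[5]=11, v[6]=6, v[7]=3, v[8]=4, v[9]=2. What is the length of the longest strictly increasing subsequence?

Track the smallest tail for each achievable length (strict):
8 → extends → [8]
2 → replaces 8 → [2]
8 → extends → [2, 8]
13 → extends → [2, 8, 13]
4 → replaces 8 → [2, 4, 13]
11 → replaces 13 → [2, 4, 11]
6 → replaces 11 → [2, 4, 6]
3 → replaces 4 → [2, 3, 6]
4 → replaces 6 → [2, 3, 4]
2 → already a tail → [2, 3, 4]
Three tails, so the longest strictly increasing subsequence has length 3 (e.g. 2, 8, 13).

3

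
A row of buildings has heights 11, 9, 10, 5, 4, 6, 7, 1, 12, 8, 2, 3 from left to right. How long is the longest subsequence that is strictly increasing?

4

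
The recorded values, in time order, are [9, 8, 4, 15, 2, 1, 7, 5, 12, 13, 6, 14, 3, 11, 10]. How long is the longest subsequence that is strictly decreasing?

5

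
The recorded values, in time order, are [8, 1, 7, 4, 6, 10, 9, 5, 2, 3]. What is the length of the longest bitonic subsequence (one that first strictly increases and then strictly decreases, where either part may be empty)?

inc[i] = longest strictly increasing subsequence ending at i; dec[i] = longest strictly decreasing subsequence starting at i:
i:      1  2  3  4  5  6  7  8  9 10
a[i]:   8  1  7  4  6 10  9  5  2  3
inc:    1  1  2  2  3  4  4  3  2  3
dec:    5  1  4  2  3  4  3  2  1  1
Best peak at i=6 (value 10): inc=4, dec=4, length 4+4−1 = 7.

7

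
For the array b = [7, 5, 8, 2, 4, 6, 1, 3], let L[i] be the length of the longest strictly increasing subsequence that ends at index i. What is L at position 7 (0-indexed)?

2

dp[i] = 1 + max{dp[j] : j<i, b[j]<b[i]} (or 1 if no such j):
i:     0 1 2 3 4 5 6 7
b[i]:  7 5 8 2 4 6 1 3
dp:    1 1 2 1 2 3 1 2
At index 7 the value is 2.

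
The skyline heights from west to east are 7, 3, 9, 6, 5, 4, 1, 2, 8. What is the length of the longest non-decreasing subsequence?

Track the smallest tail for each achievable length (allowing ties):
7 → extends → [7]
3 → replaces 7 → [3]
9 → extends → [3, 9]
6 → replaces 9 → [3, 6]
5 → replaces 6 → [3, 5]
4 → replaces 5 → [3, 4]
1 → replaces 3 → [1, 4]
2 → replaces 4 → [1, 2]
8 → extends → [1, 2, 8]
Three tails, so the longest non-decreasing subsequence has length 3 (e.g. 3, 6, 8).

3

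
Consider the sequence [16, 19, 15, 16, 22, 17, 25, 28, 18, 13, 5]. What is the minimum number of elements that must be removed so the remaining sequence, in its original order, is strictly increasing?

Fewest deletions = n − (longest strictly increasing subsequence).
i:      1  2  3  4  5  6  7  8  9 10 11
a[i]:  16 19 15 16 22 17 25 28 18 13  5
dp:     1  2  1  2  3  3  4  5  4  1  1
max dp = 5, so deletions = 11 − 5 = 6.

6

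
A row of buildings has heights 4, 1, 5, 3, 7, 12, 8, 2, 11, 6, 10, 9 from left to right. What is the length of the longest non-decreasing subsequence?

5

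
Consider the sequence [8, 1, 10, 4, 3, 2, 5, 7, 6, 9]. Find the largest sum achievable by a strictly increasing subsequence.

26

Let S[i] be the best sum of a strictly increasing subsequence ending at i:
i:      1  2  3  4  5  6  7  8  9 10
a[i]:   8  1 10  4  3  2  5  7  6  9
S:      8  1 18  5  4  3 10 17 16 26
Maximum is 26 (e.g. 1 + 4 + 5 + 7 + 9).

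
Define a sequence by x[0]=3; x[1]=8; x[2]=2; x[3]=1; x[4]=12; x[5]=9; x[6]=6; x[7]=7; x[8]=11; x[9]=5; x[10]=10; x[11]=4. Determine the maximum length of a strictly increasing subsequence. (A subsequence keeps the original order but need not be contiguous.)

4

Track the smallest tail for each achievable length (strict):
3 → extends → [3]
8 → extends → [3, 8]
2 → replaces 3 → [2, 8]
1 → replaces 2 → [1, 8]
12 → extends → [1, 8, 12]
9 → replaces 12 → [1, 8, 9]
6 → replaces 8 → [1, 6, 9]
7 → replaces 9 → [1, 6, 7]
11 → extends → [1, 6, 7, 11]
5 → replaces 6 → [1, 5, 7, 11]
10 → replaces 11 → [1, 5, 7, 10]
4 → replaces 5 → [1, 4, 7, 10]
Four tails, so the longest strictly increasing subsequence has length 4 (e.g. 3, 8, 9, 11).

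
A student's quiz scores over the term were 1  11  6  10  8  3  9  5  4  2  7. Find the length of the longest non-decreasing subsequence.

4

Let dp[i] be the length of the longest such subsequence ending at index i:
i:      1  2  3  4  5  6  7  8  9 10 11
a[i]:   1 11  6 10  8  3  9  5  4  2  7
dp:     1  2  2  3  3  2  4  3  3  2  4
Maximum dp value is 4.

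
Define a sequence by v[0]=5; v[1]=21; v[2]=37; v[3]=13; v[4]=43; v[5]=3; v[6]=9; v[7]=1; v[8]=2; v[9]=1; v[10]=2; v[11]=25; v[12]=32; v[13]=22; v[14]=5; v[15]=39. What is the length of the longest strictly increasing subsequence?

Let dp[i] be the length of the longest such subsequence ending at index i:
i:      0  1  2  3  4  5  6  7  8  9 10 11 12 13 14 15
v[i]:   5 21 37 13 43  3  9  1  2  1  2 25 32 22  5 39
dp:     1  2  3  2  4  1  2  1  2  1  2  3  4  3  3  5
Maximum dp value is 5.

5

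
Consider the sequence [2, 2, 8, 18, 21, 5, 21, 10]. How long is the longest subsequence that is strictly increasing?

Track the smallest tail for each achievable length (strict):
2 → extends → [2]
2 → already a tail → [2]
8 → extends → [2, 8]
18 → extends → [2, 8, 18]
21 → extends → [2, 8, 18, 21]
5 → replaces 8 → [2, 5, 18, 21]
21 → already a tail → [2, 5, 18, 21]
10 → replaces 18 → [2, 5, 10, 21]
Four tails, so the longest strictly increasing subsequence has length 4 (e.g. 2, 8, 18, 21).

4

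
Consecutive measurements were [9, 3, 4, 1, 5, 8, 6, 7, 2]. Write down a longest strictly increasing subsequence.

3, 4, 5, 6, 7

Patience tails give the LIS length; then backtrack through the dp parents:
9 → extends → [9]
3 → replaces 9 → [3]
4 → extends → [3, 4]
1 → replaces 3 → [1, 4]
5 → extends → [1, 4, 5]
8 → extends → [1, 4, 5, 8]
6 → replaces 8 → [1, 4, 5, 6]
7 → extends → [1, 4, 5, 6, 7]
2 → replaces 4 → [1, 2, 5, 6, 7]
Length 5; one witness is 3, 4, 5, 6, 7.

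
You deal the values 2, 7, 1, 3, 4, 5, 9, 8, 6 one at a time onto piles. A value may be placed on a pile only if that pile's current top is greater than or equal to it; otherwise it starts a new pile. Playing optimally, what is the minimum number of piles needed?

5

Place each on the leftmost legal pile:
2 → new pile 1 (tops now [2])
7 → new pile 2 (tops now [2, 7])
1 → pile 1 (tops now [1, 7])
3 → pile 2 (tops now [1, 3])
4 → new pile 3 (tops now [1, 3, 4])
5 → new pile 4 (tops now [1, 3, 4, 5])
9 → new pile 5 (tops now [1, 3, 4, 5, 9])
8 → pile 5 (tops now [1, 3, 4, 5, 8])
6 → pile 5 (tops now [1, 3, 4, 5, 6])
Five piles.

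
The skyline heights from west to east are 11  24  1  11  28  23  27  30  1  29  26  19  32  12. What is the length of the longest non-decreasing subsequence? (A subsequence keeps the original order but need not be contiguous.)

Let dp[i] be the length of the longest such subsequence ending at index i:
i:      1  2  3  4  5  6  7  8  9 10 11 12 13 14
a[i]:  11 24  1 11 28 23 27 30  1 29 26 19 32 12
dp:     1  2  1  2  3  3  4  5  2  5  4  3  6  3
Maximum dp value is 6.

6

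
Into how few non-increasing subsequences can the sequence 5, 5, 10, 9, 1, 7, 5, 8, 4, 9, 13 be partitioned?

Place each on the leftmost legal pile:
5 → new pile 1 (tops now [5])
5 → pile 1 (tops now [5])
10 → new pile 2 (tops now [5, 10])
9 → pile 2 (tops now [5, 9])
1 → pile 1 (tops now [1, 9])
7 → pile 2 (tops now [1, 7])
5 → pile 2 (tops now [1, 5])
8 → new pile 3 (tops now [1, 5, 8])
4 → pile 2 (tops now [1, 4, 8])
9 → new pile 4 (tops now [1, 4, 8, 9])
13 → new pile 5 (tops now [1, 4, 8, 9, 13])
Five piles.

5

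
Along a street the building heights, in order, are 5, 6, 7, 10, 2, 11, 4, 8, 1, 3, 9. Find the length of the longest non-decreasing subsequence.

Let dp[i] be the length of the longest such subsequence ending at index i:
i:      1  2  3  4  5  6  7  8  9 10 11
a[i]:   5  6  7 10  2 11  4  8  1  3  9
dp:     1  2  3  4  1  5  2  4  1  2  5
Maximum dp value is 5.

5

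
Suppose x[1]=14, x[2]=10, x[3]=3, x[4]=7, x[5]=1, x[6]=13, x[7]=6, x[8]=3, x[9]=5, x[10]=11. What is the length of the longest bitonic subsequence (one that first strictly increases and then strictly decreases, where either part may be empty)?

5

inc[i] = longest strictly increasing subsequence ending at i; dec[i] = longest strictly decreasing subsequence starting at i:
i:      1  2  3  4  5  6  7  8  9 10
x[i]:  14 10  3  7  1 13  6  3  5 11
inc:    1  1  1  2  1  3  2  2  3  4
dec:    5  4  2  3  1  3  2  1  1  1
Best peak at i=1 (value 14): inc=1, dec=5, length 1+5−1 = 5.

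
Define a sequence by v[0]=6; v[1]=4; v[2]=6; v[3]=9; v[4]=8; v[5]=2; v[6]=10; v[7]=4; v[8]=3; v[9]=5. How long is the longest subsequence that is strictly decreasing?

4

Let dp[i] be the longest strictly decreasing subsequence ending at i:
i:      0  1  2  3  4  5  6  7  8  9
v[i]:   6  4  6  9  8  2 10  4  3  5
dp:     1  2  1  1  2  3  1  3  4  3
Maximum is 4.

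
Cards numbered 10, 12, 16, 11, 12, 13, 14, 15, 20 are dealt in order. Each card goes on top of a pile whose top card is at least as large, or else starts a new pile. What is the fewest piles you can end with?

7

The minimum number of non-increasing subsequences covering a sequence equals the length of its longest strictly increasing subsequence.
LIS length is 7 (e.g. 10, 11, 12, 13, 14, 15, 20), so 7 piles are needed.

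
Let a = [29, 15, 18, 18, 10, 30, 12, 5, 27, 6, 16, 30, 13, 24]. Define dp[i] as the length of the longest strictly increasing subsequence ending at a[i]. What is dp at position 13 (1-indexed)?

dp[i] = 1 + max{dp[j] : j<i, a[j]<a[i]} (or 1 if no such j):
i:      1  2  3  4  5  6  7  8  9 10 11 12 13 14
a[i]:  29 15 18 18 10 30 12  5 27  6 16 30 13 24
dp:     1  1  2  2  1  3  2  1  3  2  3  4  3  4
At index 13 the value is 3.

3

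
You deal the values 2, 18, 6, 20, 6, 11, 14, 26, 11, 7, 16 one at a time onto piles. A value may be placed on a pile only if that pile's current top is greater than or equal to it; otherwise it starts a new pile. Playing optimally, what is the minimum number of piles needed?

5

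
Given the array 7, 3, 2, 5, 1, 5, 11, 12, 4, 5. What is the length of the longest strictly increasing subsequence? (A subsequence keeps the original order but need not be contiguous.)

Let dp[i] be the length of the longest such subsequence ending at index i:
i:      1  2  3  4  5  6  7  8  9 10
a[i]:   7  3  2  5  1  5 11 12  4  5
dp:     1  1  1  2  1  2  3  4  2  3
Maximum dp value is 4.

4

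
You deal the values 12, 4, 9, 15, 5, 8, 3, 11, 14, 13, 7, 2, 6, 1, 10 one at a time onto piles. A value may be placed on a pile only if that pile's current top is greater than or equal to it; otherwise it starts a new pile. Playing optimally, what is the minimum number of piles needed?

5

Place each on the leftmost legal pile:
12 → new pile 1 (tops now [12])
4 → pile 1 (tops now [4])
9 → new pile 2 (tops now [4, 9])
15 → new pile 3 (tops now [4, 9, 15])
5 → pile 2 (tops now [4, 5, 15])
8 → pile 3 (tops now [4, 5, 8])
3 → pile 1 (tops now [3, 5, 8])
11 → new pile 4 (tops now [3, 5, 8, 11])
14 → new pile 5 (tops now [3, 5, 8, 11, 14])
13 → pile 5 (tops now [3, 5, 8, 11, 13])
7 → pile 3 (tops now [3, 5, 7, 11, 13])
2 → pile 1 (tops now [2, 5, 7, 11, 13])
6 → pile 3 (tops now [2, 5, 6, 11, 13])
1 → pile 1 (tops now [1, 5, 6, 11, 13])
10 → pile 4 (tops now [1, 5, 6, 10, 13])
Five piles.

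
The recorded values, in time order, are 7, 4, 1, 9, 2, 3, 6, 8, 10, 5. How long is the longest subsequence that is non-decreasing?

6

Track the smallest tail for each achievable length (allowing ties):
7 → extends → [7]
4 → replaces 7 → [4]
1 → replaces 4 → [1]
9 → extends → [1, 9]
2 → replaces 9 → [1, 2]
3 → extends → [1, 2, 3]
6 → extends → [1, 2, 3, 6]
8 → extends → [1, 2, 3, 6, 8]
10 → extends → [1, 2, 3, 6, 8, 10]
5 → replaces 6 → [1, 2, 3, 5, 8, 10]
Six tails, so the longest non-decreasing subsequence has length 6 (e.g. 1, 2, 3, 6, 8, 10).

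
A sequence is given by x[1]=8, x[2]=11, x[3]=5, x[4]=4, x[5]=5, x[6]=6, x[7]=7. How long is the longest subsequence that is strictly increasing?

4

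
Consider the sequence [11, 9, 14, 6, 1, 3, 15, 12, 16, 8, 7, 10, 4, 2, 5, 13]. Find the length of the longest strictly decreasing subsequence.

Negate each value so 'decreasing' becomes 'increasing', then run patience tails on the negated sequence:
-11 → extends → [-11]
-9 → extends → [-11, -9]
-14 → replaces -11 → [-14, -9]
-6 → extends → [-14, -9, -6]
-1 → extends → [-14, -9, -6, -1]
-3 → replaces -1 → [-14, -9, -6, -3]
-15 → replaces -14 → [-15, -9, -6, -3]
-12 → replaces -9 → [-15, -12, -6, -3]
-16 → replaces -15 → [-16, -12, -6, -3]
-8 → replaces -6 → [-16, -12, -8, -3]
-7 → replaces -3 → [-16, -12, -8, -7]
-10 → replaces -8 → [-16, -12, -10, -7]
-4 → extends → [-16, -12, -10, -7, -4]
-2 → extends → [-16, -12, -10, -7, -4, -2]
-5 → replaces -4 → [-16, -12, -10, -7, -5, -2]
-13 → replaces -12 → [-16, -13, -10, -7, -5, -2]
Six tails, so the longest strictly decreasing subsequence of the original has length 6.

6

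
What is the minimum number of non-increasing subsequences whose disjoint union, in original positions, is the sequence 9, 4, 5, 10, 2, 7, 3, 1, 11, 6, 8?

4

The minimum number of non-increasing subsequences covering a sequence equals the length of its longest strictly increasing subsequence.
LIS length is 4 (e.g. 4, 5, 10, 11), so 4 piles are needed.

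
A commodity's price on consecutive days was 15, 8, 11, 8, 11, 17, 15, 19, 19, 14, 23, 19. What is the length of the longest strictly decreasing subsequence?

3

Let dp[i] be the longest strictly decreasing subsequence ending at i:
i:      1  2  3  4  5  6  7  8  9 10 11 12
a[i]:  15  8 11  8 11 17 15 19 19 14 23 19
dp:     1  2  2  3  2  1  2  1  1  3  1  2
Maximum is 3.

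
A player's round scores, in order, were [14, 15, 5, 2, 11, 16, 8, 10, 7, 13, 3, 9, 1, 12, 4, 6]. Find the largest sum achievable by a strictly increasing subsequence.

Let S[i] be the best sum of a strictly increasing subsequence ending at i:
i:      1  2  3  4  5  6  7  8  9 10 11 12 13 14 15 16
a[i]:  14 15  5  2 11 16  8 10  7 13  3  9  1 12  4  6
S:     14 29  5  2 16 45 13 23 12 36  5 22  1 35  9 15
Maximum is 45 (e.g. 14 + 15 + 16).

45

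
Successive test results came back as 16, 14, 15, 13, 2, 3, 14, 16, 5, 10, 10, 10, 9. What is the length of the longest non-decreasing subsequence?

Track the smallest tail for each achievable length (allowing ties):
16 → extends → [16]
14 → replaces 16 → [14]
15 → extends → [14, 15]
13 → replaces 14 → [13, 15]
2 → replaces 13 → [2, 15]
3 → replaces 15 → [2, 3]
14 → extends → [2, 3, 14]
16 → extends → [2, 3, 14, 16]
5 → replaces 14 → [2, 3, 5, 16]
10 → replaces 16 → [2, 3, 5, 10]
10 → extends → [2, 3, 5, 10, 10]
10 → extends → [2, 3, 5, 10, 10, 10]
9 → replaces 10 → [2, 3, 5, 9, 10, 10]
Six tails, so the longest non-decreasing subsequence has length 6 (e.g. 2, 3, 5, 10, 10, 10).

6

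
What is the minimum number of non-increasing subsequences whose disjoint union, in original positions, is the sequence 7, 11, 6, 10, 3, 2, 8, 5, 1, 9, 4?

3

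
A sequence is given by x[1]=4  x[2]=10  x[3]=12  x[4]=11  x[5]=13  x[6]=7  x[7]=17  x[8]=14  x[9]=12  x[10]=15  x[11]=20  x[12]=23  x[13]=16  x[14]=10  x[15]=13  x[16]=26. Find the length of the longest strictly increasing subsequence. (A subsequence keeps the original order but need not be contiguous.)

Track the smallest tail for each achievable length (strict):
4 → extends → [4]
10 → extends → [4, 10]
12 → extends → [4, 10, 12]
11 → replaces 12 → [4, 10, 11]
13 → extends → [4, 10, 11, 13]
7 → replaces 10 → [4, 7, 11, 13]
17 → extends → [4, 7, 11, 13, 17]
14 → replaces 17 → [4, 7, 11, 13, 14]
12 → replaces 13 → [4, 7, 11, 12, 14]
15 → extends → [4, 7, 11, 12, 14, 15]
20 → extends → [4, 7, 11, 12, 14, 15, 20]
23 → extends → [4, 7, 11, 12, 14, 15, 20, 23]
16 → replaces 20 → [4, 7, 11, 12, 14, 15, 16, 23]
10 → replaces 11 → [4, 7, 10, 12, 14, 15, 16, 23]
13 → replaces 14 → [4, 7, 10, 12, 13, 15, 16, 23]
26 → extends → [4, 7, 10, 12, 13, 15, 16, 23, 26]
Nine tails, so the longest strictly increasing subsequence has length 9 (e.g. 4, 10, 12, 13, 14, 15, 20, 23, 26).

9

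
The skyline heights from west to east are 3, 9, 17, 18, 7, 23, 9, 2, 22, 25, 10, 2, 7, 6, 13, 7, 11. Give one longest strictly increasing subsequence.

Patience tails give the LIS length; then backtrack through the dp parents:
3 → extends → [3]
9 → extends → [3, 9]
17 → extends → [3, 9, 17]
18 → extends → [3, 9, 17, 18]
7 → replaces 9 → [3, 7, 17, 18]
23 → extends → [3, 7, 17, 18, 23]
9 → replaces 17 → [3, 7, 9, 18, 23]
2 → replaces 3 → [2, 7, 9, 18, 23]
22 → replaces 23 → [2, 7, 9, 18, 22]
25 → extends → [2, 7, 9, 18, 22, 25]
10 → replaces 18 → [2, 7, 9, 10, 22, 25]
2 → already a tail → [2, 7, 9, 10, 22, 25]
7 → already a tail → [2, 7, 9, 10, 22, 25]
6 → replaces 7 → [2, 6, 9, 10, 22, 25]
13 → replaces 22 → [2, 6, 9, 10, 13, 25]
7 → replaces 9 → [2, 6, 7, 10, 13, 25]
11 → replaces 13 → [2, 6, 7, 10, 11, 25]
Length 6; one witness is 3, 9, 17, 18, 23, 25.

3, 9, 17, 18, 23, 25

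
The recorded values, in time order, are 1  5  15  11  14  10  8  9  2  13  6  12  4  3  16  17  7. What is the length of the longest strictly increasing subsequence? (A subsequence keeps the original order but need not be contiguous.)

Track the smallest tail for each achievable length (strict):
1 → extends → [1]
5 → extends → [1, 5]
15 → extends → [1, 5, 15]
11 → replaces 15 → [1, 5, 11]
14 → extends → [1, 5, 11, 14]
10 → replaces 11 → [1, 5, 10, 14]
8 → replaces 10 → [1, 5, 8, 14]
9 → replaces 14 → [1, 5, 8, 9]
2 → replaces 5 → [1, 2, 8, 9]
13 → extends → [1, 2, 8, 9, 13]
6 → replaces 8 → [1, 2, 6, 9, 13]
12 → replaces 13 → [1, 2, 6, 9, 12]
4 → replaces 6 → [1, 2, 4, 9, 12]
3 → replaces 4 → [1, 2, 3, 9, 12]
16 → extends → [1, 2, 3, 9, 12, 16]
17 → extends → [1, 2, 3, 9, 12, 16, 17]
7 → replaces 9 → [1, 2, 3, 7, 12, 16, 17]
Seven tails, so the longest strictly increasing subsequence has length 7 (e.g. 1, 5, 8, 9, 13, 16, 17).

7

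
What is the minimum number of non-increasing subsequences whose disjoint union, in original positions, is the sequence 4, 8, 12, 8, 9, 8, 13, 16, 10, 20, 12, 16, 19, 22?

8

Place each on the leftmost legal pile:
4 → new pile 1 (tops now [4])
8 → new pile 2 (tops now [4, 8])
12 → new pile 3 (tops now [4, 8, 12])
8 → pile 2 (tops now [4, 8, 12])
9 → pile 3 (tops now [4, 8, 9])
8 → pile 2 (tops now [4, 8, 9])
13 → new pile 4 (tops now [4, 8, 9, 13])
16 → new pile 5 (tops now [4, 8, 9, 13, 16])
10 → pile 4 (tops now [4, 8, 9, 10, 16])
20 → new pile 6 (tops now [4, 8, 9, 10, 16, 20])
12 → pile 5 (tops now [4, 8, 9, 10, 12, 20])
16 → pile 6 (tops now [4, 8, 9, 10, 12, 16])
19 → new pile 7 (tops now [4, 8, 9, 10, 12, 16, 19])
22 → new pile 8 (tops now [4, 8, 9, 10, 12, 16, 19, 22])
Eight piles.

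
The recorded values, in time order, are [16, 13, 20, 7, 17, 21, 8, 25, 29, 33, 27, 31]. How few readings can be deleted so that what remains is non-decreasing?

Fewest deletions = n − (longest non-decreasing subsequence).
Patience tails:
16 → extends → [16]
13 → replaces 16 → [13]
20 → extends → [13, 20]
7 → replaces 13 → [7, 20]
17 → replaces 20 → [7, 17]
21 → extends → [7, 17, 21]
8 → replaces 17 → [7, 8, 21]
25 → extends → [7, 8, 21, 25]
29 → extends → [7, 8, 21, 25, 29]
33 → extends → [7, 8, 21, 25, 29, 33]
27 → replaces 29 → [7, 8, 21, 25, 27, 33]
31 → replaces 33 → [7, 8, 21, 25, 27, 31]
Longest non-decreasing subsequence has length 6, so deletions = 12 − 6 = 6.

6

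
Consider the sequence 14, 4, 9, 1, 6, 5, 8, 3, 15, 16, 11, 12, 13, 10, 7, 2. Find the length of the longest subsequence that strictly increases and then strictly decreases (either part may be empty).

9

inc[i] = longest strictly increasing subsequence ending at i; dec[i] = longest strictly decreasing subsequence starting at i:
i:      1  2  3  4  5  6  7  8  9 10 11 12 13 14 15 16
a[i]:  14  4  9  1  6  5  8  3 15 16 11 12 13 10  7  2
inc:    1  1  2  1  2  2  3  2  4  5  4  5  6  4  3  2
dec:    6  3  5  1  4  3  3  2  5  5  4  4  4  3  2  1
Best peak at i=10 (value 16): inc=5, dec=5, length 5+5−1 = 9.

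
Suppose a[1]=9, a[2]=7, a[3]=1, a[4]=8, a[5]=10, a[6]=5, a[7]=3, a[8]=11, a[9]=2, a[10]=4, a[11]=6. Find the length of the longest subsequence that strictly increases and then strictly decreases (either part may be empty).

6

inc[i] = longest strictly increasing subsequence ending at i; dec[i] = longest strictly decreasing subsequence starting at i:
i:      1  2  3  4  5  6  7  8  9 10 11
a[i]:   9  7  1  8 10  5  3 11  2  4  6
inc:    1  1  1  2  3  2  2  4  2  3  4
dec:    5  4  1  4  4  3  2  2  1  1  1
Best peak at i=5 (value 10): inc=3, dec=4, length 3+4−1 = 6.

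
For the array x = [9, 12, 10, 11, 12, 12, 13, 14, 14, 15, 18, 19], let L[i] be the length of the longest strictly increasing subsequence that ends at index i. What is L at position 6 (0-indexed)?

5

dp[i] = 1 + max{dp[j] : j<i, x[j]<x[i]} (or 1 if no such j):
i:      0  1  2  3  4  5  6  7  8  9 10 11
x[i]:   9 12 10 11 12 12 13 14 14 15 18 19
dp:     1  2  2  3  4  4  5  6  6  7  8  9
At index 6 the value is 5.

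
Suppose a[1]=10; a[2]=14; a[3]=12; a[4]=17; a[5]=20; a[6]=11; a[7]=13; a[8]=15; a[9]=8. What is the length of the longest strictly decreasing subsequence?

Negate each value so 'decreasing' becomes 'increasing', then run patience tails on the negated sequence:
-10 → extends → [-10]
-14 → replaces -10 → [-14]
-12 → extends → [-14, -12]
-17 → replaces -14 → [-17, -12]
-20 → replaces -17 → [-20, -12]
-11 → extends → [-20, -12, -11]
-13 → replaces -12 → [-20, -13, -11]
-15 → replaces -13 → [-20, -15, -11]
-8 → extends → [-20, -15, -11, -8]
Four tails, so the longest strictly decreasing subsequence of the original has length 4.

4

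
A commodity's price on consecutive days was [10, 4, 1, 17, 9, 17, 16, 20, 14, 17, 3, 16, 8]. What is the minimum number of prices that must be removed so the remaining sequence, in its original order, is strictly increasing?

9

Fewest deletions = n − (longest strictly increasing subsequence).
Patience tails:
10 → extends → [10]
4 → replaces 10 → [4]
1 → replaces 4 → [1]
17 → extends → [1, 17]
9 → replaces 17 → [1, 9]
17 → extends → [1, 9, 17]
16 → replaces 17 → [1, 9, 16]
20 → extends → [1, 9, 16, 20]
14 → replaces 16 → [1, 9, 14, 20]
17 → replaces 20 → [1, 9, 14, 17]
3 → replaces 9 → [1, 3, 14, 17]
16 → replaces 17 → [1, 3, 14, 16]
8 → replaces 14 → [1, 3, 8, 16]
Longest strictly increasing subsequence has length 4, so deletions = 13 − 4 = 9.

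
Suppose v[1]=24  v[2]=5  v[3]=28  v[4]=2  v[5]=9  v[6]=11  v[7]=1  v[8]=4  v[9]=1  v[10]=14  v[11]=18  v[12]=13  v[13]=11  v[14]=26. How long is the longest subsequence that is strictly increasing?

6

Let dp[i] be the length of the longest such subsequence ending at index i:
i:      1  2  3  4  5  6  7  8  9 10 11 12 13 14
v[i]:  24  5 28  2  9 11  1  4  1 14 18 13 11 26
dp:     1  1  2  1  2  3  1  2  1  4  5  4  3  6
Maximum dp value is 6.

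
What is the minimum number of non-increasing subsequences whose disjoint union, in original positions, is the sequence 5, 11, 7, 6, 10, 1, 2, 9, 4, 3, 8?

4

The minimum number of non-increasing subsequences covering a sequence equals the length of its longest strictly increasing subsequence.
LIS length is 4 (e.g. 1, 2, 4, 8), so 4 piles are needed.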